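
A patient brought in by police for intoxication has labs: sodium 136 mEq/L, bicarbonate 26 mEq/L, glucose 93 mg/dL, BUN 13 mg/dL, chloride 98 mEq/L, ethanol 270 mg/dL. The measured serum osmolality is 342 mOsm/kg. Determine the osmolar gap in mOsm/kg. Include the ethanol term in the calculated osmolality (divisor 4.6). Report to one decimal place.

1.5 mOsm/kg

Calculated osmolality = 2·Na + glucose/18 + BUN/2.8 + ethanol/4.6
= 2·136 + 93/18 + 13/2.8 + 270/4.6
= 272 + 5.17 + 4.64 + 58.70
= 340.51 mOsm/kg ≈ 340.5 mOsm/kg
Osmolar gap = measured − calculated = 342 − 340.5 = 1.5 mOsm/kg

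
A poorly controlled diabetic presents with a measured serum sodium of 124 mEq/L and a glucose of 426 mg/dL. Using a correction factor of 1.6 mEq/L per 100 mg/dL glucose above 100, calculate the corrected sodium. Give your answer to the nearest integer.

Corrected Na = measured Na + 1.6 · (glucose − 100)/100
= 124 + 1.6 · (426 − 100)/100
= 124 + 5.2
= 129.2 mEq/L

129 mEq/L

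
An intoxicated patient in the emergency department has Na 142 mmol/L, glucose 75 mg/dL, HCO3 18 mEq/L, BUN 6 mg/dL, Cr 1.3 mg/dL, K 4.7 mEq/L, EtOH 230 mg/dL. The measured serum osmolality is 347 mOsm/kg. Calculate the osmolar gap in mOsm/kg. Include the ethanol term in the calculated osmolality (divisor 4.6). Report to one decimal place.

Calculated osmolality = 2·Na + glucose/18 + BUN/2.8 + ethanol/4.6
= 2·142 + 75/18 + 6/2.8 + 230/4.6
= 284 + 4.17 + 2.14 + 50
= 340.31 mOsm/kg ≈ 340.3 mOsm/kg
Osmolar gap = measured − calculated = 347 − 340.3 = 6.7 mOsm/kg

6.7 mOsm/kg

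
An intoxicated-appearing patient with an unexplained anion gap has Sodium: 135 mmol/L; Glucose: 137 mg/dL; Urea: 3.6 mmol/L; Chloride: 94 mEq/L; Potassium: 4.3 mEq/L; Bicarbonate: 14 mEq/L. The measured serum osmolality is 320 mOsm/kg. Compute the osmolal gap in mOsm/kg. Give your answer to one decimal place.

Calculated osmolality = 2·Na + glucose/18 + urea
= 2·135 + 137/18 + 3.6
= 270 + 7.61 + 3.60
= 281.21 mOsm/kg ≈ 281.2 mOsm/kg
Osmolar gap = measured − calculated = 320 − 281.2 = 38.8 mOsm/kg

38.8 mOsm/kg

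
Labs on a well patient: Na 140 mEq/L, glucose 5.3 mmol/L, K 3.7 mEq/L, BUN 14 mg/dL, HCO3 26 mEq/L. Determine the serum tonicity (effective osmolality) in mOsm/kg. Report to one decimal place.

285.3 mOsm/kg

Effective osmolality excludes urea (freely permeant across cell membranes):
2·Na + glucose
= 2·140 + 5.3
= 280 + 5.3
= 285.3 mOsm/kg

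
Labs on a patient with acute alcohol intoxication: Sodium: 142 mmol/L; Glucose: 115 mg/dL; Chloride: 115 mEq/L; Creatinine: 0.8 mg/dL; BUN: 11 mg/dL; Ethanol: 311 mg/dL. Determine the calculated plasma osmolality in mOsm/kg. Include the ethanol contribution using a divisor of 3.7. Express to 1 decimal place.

378.4 mOsm/kg

Calculated osmolality = 2·Na + glucose/18 + BUN/2.8 + ethanol/3.7
= 2·142 + 115/18 + 11/2.8 + 311/3.7
= 284 + 6.39 + 3.93 + 84.05
= 378.37 mOsm/kg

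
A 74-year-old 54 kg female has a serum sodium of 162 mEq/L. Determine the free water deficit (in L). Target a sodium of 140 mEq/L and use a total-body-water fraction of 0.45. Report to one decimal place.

3.8 L

TBW = 0.45 · 54 = 24.3 L
Free water deficit = TBW · (Na/140 − 1)
= 24.3 · (162/140 − 1)
= 24.3 · 0.1571
= 3.82 L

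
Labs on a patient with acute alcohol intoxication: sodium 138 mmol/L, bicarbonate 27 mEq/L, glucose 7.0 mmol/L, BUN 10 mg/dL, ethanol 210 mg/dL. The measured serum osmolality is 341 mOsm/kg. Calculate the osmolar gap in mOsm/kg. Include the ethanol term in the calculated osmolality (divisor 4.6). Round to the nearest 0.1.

8.8 mOsm/kg

Calculated osmolality = 2·Na + glucose + BUN/2.8 + ethanol/4.6
= 2·138 + 7 + 10/2.8 + 210/4.6
= 276 + 7 + 3.57 + 45.65
= 332.22 mOsm/kg ≈ 332.2 mOsm/kg
Osmolar gap = measured − calculated = 341 − 332.2 = 8.8 mOsm/kg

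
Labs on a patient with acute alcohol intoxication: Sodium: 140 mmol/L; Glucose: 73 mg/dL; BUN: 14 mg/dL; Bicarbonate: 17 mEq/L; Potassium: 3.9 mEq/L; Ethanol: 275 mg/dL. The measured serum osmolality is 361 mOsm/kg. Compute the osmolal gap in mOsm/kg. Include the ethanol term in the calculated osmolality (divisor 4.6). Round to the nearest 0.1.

12.2 mOsm/kg

Calculated osmolality = 2·Na + glucose/18 + BUN/2.8 + ethanol/4.6
= 2·140 + 73/18 + 14/2.8 + 275/4.6
= 280 + 4.06 + 5 + 59.78
= 348.84 mOsm/kg ≈ 348.8 mOsm/kg
Osmolar gap = measured − calculated = 361 − 348.8 = 12.2 mOsm/kg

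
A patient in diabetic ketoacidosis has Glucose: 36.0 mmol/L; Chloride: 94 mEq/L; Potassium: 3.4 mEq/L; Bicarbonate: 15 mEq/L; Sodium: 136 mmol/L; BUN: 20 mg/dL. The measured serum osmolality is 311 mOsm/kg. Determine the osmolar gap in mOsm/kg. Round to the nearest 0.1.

Calculated osmolality = 2·Na + glucose + BUN/2.8
= 2·136 + 36 + 20/2.8
= 272 + 36 + 7.14
= 315.14 mOsm/kg ≈ 315.1 mOsm/kg
Osmolar gap = measured − calculated = 311 − 315.1 = -4.1 mOsm/kg

-4.1 mOsm/kg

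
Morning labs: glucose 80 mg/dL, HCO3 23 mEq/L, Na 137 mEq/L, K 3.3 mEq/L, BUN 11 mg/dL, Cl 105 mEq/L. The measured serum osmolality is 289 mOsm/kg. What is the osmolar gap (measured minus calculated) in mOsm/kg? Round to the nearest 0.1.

Calculated osmolality = 2·Na + glucose/18 + BUN/2.8
= 2·137 + 80/18 + 11/2.8
= 274 + 4.44 + 3.93
= 282.37 mOsm/kg ≈ 282.4 mOsm/kg
Osmolar gap = measured − calculated = 289 − 282.4 = 6.6 mOsm/kg

6.6 mOsm/kg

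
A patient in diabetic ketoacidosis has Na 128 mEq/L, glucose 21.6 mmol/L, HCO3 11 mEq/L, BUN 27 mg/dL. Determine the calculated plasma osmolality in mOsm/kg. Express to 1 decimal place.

Calculated osmolality = 2·Na + glucose + BUN/2.8
= 2·128 + 21.6 + 27/2.8
= 256 + 21.60 + 9.64
= 287.24 mOsm/kg

287.2 mOsm/kg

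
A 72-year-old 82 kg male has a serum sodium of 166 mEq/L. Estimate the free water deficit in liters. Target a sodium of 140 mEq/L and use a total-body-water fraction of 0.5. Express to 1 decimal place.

TBW = 0.5 · 82 = 41 L
Free water deficit = TBW · (Na/140 − 1)
= 41 · (166/140 − 1)
= 41 · 0.1857
= 7.61 L

7.6 L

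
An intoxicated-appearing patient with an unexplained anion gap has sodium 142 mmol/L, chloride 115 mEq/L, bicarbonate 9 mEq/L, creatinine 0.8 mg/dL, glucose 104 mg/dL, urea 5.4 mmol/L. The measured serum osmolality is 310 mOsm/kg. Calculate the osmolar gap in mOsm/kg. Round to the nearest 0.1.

14.8 mOsm/kg

Calculated osmolality = 2·Na + glucose/18 + urea
= 2·142 + 104/18 + 5.4
= 284 + 5.78 + 5.40
= 295.18 mOsm/kg ≈ 295.2 mOsm/kg
Osmolar gap = measured − calculated = 310 − 295.2 = 14.8 mOsm/kg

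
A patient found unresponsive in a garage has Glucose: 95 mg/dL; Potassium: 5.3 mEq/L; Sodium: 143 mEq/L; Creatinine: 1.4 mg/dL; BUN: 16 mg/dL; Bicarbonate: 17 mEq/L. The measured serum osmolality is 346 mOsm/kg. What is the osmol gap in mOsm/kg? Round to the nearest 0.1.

49.0 mOsm/kg

Calculated osmolality = 2·Na + glucose/18 + BUN/2.8
= 2·143 + 95/18 + 16/2.8
= 286 + 5.28 + 5.71
= 296.99 mOsm/kg ≈ 297.0 mOsm/kg
Osmolar gap = measured − calculated = 346 − 297.0 = 49.0 mOsm/kg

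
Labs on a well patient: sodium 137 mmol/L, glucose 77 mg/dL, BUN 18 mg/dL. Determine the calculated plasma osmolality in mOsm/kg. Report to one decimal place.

Calculated osmolality = 2·Na + glucose/18 + BUN/2.8
= 2·137 + 77/18 + 18/2.8
= 274 + 4.28 + 6.43
= 284.71 mOsm/kg

284.7 mOsm/kg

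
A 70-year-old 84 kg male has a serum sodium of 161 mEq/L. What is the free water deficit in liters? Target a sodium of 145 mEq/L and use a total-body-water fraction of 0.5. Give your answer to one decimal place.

4.6 L

TBW = 0.5 · 84 = 42 L
Free water deficit = TBW · (Na/145 − 1)
= 42 · (161/145 − 1)
= 42 · 0.1103
= 4.63 L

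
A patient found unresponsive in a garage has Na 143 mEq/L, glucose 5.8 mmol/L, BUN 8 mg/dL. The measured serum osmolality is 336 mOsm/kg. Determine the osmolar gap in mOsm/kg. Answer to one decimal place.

41.3 mOsm/kg

Calculated osmolality = 2·Na + glucose + BUN/2.8
= 2·143 + 5.8 + 8/2.8
= 286 + 5.80 + 2.86
= 294.66 mOsm/kg ≈ 294.7 mOsm/kg
Osmolar gap = measured − calculated = 336 − 294.7 = 41.3 mOsm/kg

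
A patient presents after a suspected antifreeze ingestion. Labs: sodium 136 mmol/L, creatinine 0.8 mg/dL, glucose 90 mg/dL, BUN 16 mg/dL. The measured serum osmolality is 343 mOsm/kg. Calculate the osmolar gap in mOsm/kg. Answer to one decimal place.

60.3 mOsm/kg

Calculated osmolality = 2·Na + glucose/18 + BUN/2.8
= 2·136 + 90/18 + 16/2.8
= 272 + 5 + 5.71
= 282.71 mOsm/kg ≈ 282.7 mOsm/kg
Osmolar gap = measured − calculated = 343 − 282.7 = 60.3 mOsm/kg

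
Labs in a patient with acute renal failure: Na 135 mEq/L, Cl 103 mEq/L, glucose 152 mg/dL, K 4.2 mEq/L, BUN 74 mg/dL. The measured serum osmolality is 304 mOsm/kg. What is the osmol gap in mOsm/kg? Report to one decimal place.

-0.9 mOsm/kg

Calculated osmolality = 2·Na + glucose/18 + BUN/2.8
= 2·135 + 152/18 + 74/2.8
= 270 + 8.44 + 26.43
= 304.87 mOsm/kg ≈ 304.9 mOsm/kg
Osmolar gap = measured − calculated = 304 − 304.9 = -0.9 mOsm/kg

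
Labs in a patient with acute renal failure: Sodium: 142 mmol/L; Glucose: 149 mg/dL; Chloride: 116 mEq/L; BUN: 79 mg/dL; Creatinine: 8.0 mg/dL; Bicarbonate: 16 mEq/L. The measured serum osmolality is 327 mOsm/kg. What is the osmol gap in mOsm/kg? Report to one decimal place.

Calculated osmolality = 2·Na + glucose/18 + BUN/2.8
= 2·142 + 149/18 + 79/2.8
= 284 + 8.28 + 28.21
= 320.49 mOsm/kg ≈ 320.5 mOsm/kg
Osmolar gap = measured − calculated = 327 − 320.5 = 6.5 mOsm/kg

6.5 mOsm/kg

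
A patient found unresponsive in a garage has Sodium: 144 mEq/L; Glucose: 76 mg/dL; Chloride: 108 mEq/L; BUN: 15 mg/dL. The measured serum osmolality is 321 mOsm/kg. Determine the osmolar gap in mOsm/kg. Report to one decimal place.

23.4 mOsm/kg

Calculated osmolality = 2·Na + glucose/18 + BUN/2.8
= 2·144 + 76/18 + 15/2.8
= 288 + 4.22 + 5.36
= 297.58 mOsm/kg ≈ 297.6 mOsm/kg
Osmolar gap = measured − calculated = 321 − 297.6 = 23.4 mOsm/kg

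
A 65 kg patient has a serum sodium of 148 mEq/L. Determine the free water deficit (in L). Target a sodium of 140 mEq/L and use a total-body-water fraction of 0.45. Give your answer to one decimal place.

1.7 L

TBW = 0.45 · 65 = 29.25 L
Free water deficit = TBW · (Na/140 − 1)
= 29.25 · (148/140 − 1)
= 29.25 · 0.0571
= 1.67 L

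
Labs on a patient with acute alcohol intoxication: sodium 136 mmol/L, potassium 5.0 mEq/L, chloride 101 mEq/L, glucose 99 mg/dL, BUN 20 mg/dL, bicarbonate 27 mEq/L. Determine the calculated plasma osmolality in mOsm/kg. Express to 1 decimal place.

284.6 mOsm/kg

Calculated osmolality = 2·Na + glucose/18 + BUN/2.8
= 2·136 + 99/18 + 20/2.8
= 272 + 5.50 + 7.14
= 284.64 mOsm/kg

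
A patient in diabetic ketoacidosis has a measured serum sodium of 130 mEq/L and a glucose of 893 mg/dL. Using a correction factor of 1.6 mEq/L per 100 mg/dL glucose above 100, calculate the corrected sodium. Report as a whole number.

Corrected Na = measured Na + 1.6 · (glucose − 100)/100
= 130 + 1.6 · (893 − 100)/100
= 130 + 12.7
= 142.7 mEq/L

143 mEq/L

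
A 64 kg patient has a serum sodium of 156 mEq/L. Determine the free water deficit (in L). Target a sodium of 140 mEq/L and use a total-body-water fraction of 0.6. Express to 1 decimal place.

4.4 L

TBW = 0.6 · 64 = 38.4 L
Free water deficit = TBW · (Na/140 − 1)
= 38.4 · (156/140 − 1)
= 38.4 · 0.1143
= 4.39 L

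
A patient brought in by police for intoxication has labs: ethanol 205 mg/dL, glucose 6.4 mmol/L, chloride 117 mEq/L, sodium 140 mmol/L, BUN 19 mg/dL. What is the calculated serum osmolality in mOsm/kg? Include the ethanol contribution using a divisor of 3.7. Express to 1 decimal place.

348.6 mOsm/kg

Calculated osmolality = 2·Na + glucose + BUN/2.8 + ethanol/3.7
= 2·140 + 6.4 + 19/2.8 + 205/3.7
= 280 + 6.40 + 6.79 + 55.41
= 348.6 mOsm/kg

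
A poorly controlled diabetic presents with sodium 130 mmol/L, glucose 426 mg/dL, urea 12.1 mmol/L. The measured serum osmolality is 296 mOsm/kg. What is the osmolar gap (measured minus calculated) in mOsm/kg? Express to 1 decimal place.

Calculated osmolality = 2·Na + glucose/18 + urea
= 2·130 + 426/18 + 12.1
= 260 + 23.67 + 12.10
= 295.77 mOsm/kg ≈ 295.8 mOsm/kg
Osmolar gap = measured − calculated = 296 − 295.8 = 0.2 mOsm/kg

0.2 mOsm/kg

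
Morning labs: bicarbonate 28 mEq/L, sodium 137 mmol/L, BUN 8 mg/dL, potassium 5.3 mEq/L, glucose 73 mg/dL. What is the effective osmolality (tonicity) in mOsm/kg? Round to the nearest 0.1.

Effective osmolality excludes urea (freely permeant across cell membranes):
2·Na + glucose/18
= 2·137 + 73/18
= 274 + 4.06
= 278.06 mOsm/kg

278.1 mOsm/kg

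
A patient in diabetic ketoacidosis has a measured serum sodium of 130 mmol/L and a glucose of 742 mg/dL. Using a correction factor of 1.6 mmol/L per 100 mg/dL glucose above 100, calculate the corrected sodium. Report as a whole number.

140 mmol/L

Corrected Na = measured Na + 1.6 · (glucose − 100)/100
= 130 + 1.6 · (742 − 100)/100
= 130 + 10.3
= 140.3 mmol/L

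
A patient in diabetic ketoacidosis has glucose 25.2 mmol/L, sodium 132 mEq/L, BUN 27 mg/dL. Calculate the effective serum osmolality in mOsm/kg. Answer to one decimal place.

289.2 mOsm/kg

Effective osmolality excludes urea (freely permeant across cell membranes):
2·Na + glucose
= 2·132 + 25.2
= 264 + 25.2
= 289.2 mOsm/kg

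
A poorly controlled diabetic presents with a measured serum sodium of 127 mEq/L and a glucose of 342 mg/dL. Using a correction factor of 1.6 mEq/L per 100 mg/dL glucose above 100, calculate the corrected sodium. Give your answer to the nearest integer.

131 mEq/L

Corrected Na = measured Na + 1.6 · (glucose − 100)/100
= 127 + 1.6 · (342 − 100)/100
= 127 + 3.9
= 130.9 mEq/L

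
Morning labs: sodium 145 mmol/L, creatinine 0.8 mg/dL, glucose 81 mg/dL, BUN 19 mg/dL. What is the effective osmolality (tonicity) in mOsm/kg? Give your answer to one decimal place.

294.5 mOsm/kg

Effective osmolality excludes urea (freely permeant across cell membranes):
2·Na + glucose/18
= 2·145 + 81/18
= 290 + 4.5
= 294.5 mOsm/kg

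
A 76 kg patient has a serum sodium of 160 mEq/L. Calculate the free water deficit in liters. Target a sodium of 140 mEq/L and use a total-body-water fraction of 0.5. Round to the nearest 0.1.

TBW = 0.5 · 76 = 38 L
Free water deficit = TBW · (Na/140 − 1)
= 38 · (160/140 − 1)
= 38 · 0.1429
= 5.43 L

5.4 L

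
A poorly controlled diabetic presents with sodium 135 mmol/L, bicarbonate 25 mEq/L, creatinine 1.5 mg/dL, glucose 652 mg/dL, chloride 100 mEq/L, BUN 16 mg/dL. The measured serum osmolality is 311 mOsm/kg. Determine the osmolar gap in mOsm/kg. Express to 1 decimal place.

Calculated osmolality = 2·Na + glucose/18 + BUN/2.8
= 2·135 + 652/18 + 16/2.8
= 270 + 36.22 + 5.71
= 311.93 mOsm/kg ≈ 311.9 mOsm/kg
Osmolar gap = measured − calculated = 311 − 311.9 = -0.9 mOsm/kg

-0.9 mOsm/kg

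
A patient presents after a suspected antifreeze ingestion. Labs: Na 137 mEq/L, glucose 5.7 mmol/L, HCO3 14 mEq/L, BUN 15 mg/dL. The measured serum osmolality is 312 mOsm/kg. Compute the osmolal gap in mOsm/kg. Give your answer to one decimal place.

Calculated osmolality = 2·Na + glucose + BUN/2.8
= 2·137 + 5.7 + 15/2.8
= 274 + 5.70 + 5.36
= 285.06 mOsm/kg ≈ 285.1 mOsm/kg
Osmolar gap = measured − calculated = 312 − 285.1 = 26.9 mOsm/kg

26.9 mOsm/kg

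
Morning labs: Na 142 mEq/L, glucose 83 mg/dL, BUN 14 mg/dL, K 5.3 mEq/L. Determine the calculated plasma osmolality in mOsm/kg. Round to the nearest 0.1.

293.6 mOsm/kg

Calculated osmolality = 2·Na + glucose/18 + BUN/2.8
= 2·142 + 83/18 + 14/2.8
= 284 + 4.61 + 5
= 293.61 mOsm/kg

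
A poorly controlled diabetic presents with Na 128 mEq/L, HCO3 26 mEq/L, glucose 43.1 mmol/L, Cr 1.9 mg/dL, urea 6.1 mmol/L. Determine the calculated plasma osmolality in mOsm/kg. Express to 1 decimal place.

305.2 mOsm/kg

Calculated osmolality = 2·Na + glucose + urea
= 2·128 + 43.1 + 6.1
= 256 + 43.10 + 6.10
= 305.2 mOsm/kg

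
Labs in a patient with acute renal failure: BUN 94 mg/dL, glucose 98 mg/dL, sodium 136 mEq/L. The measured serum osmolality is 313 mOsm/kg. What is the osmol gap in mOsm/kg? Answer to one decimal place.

Calculated osmolality = 2·Na + glucose/18 + BUN/2.8
= 2·136 + 98/18 + 94/2.8
= 272 + 5.44 + 33.57
= 311.01 mOsm/kg ≈ 311.0 mOsm/kg
Osmolar gap = measured − calculated = 313 − 311.0 = 2.0 mOsm/kg

2.0 mOsm/kg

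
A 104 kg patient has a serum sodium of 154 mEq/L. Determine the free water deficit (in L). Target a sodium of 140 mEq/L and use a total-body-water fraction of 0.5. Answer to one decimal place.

TBW = 0.5 · 104 = 52 L
Free water deficit = TBW · (Na/140 − 1)
= 52 · (154/140 − 1)
= 52 · 0.1
= 5.2 L

5.2 L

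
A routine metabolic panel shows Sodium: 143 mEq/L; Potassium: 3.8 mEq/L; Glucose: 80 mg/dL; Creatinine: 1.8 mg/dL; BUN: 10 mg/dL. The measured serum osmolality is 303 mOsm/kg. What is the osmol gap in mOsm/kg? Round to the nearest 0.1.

Calculated osmolality = 2·Na + glucose/18 + BUN/2.8
= 2·143 + 80/18 + 10/2.8
= 286 + 4.44 + 3.57
= 294.01 mOsm/kg ≈ 294.0 mOsm/kg
Osmolar gap = measured − calculated = 303 − 294.0 = 9.0 mOsm/kg

9.0 mOsm/kg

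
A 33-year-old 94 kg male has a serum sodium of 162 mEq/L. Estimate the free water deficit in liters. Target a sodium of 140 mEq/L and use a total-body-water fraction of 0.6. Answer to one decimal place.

8.9 L

TBW = 0.6 · 94 = 56.4 L
Free water deficit = TBW · (Na/140 − 1)
= 56.4 · (162/140 − 1)
= 56.4 · 0.1571
= 8.86 L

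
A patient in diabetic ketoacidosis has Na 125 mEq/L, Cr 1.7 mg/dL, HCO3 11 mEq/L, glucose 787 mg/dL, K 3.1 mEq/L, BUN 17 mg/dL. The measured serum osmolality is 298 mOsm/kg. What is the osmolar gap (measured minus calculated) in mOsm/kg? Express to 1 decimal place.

Calculated osmolality = 2·Na + glucose/18 + BUN/2.8
= 2·125 + 787/18 + 17/2.8
= 250 + 43.72 + 6.07
= 299.79 mOsm/kg ≈ 299.8 mOsm/kg
Osmolar gap = measured − calculated = 298 − 299.8 = -1.8 mOsm/kg

-1.8 mOsm/kg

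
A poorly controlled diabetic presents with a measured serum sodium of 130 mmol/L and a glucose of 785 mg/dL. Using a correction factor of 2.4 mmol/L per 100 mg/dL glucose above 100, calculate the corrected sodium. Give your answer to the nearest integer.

Corrected Na = measured Na + 2.4 · (glucose − 100)/100
= 130 + 2.4 · (785 − 100)/100
= 130 + 16.4
= 146.4 mmol/L

146 mmol/L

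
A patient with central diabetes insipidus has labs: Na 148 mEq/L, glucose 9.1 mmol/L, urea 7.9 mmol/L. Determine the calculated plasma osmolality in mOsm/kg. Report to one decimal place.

Calculated osmolality = 2·Na + glucose + urea
= 2·148 + 9.1 + 7.9
= 296 + 9.10 + 7.90
= 313 mOsm/kg

313.0 mOsm/kg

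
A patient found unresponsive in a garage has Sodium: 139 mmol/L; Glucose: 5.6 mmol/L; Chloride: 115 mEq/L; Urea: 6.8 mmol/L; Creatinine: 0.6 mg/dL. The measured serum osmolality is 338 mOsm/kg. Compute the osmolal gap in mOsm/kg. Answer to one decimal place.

47.6 mOsm/kg

Calculated osmolality = 2·Na + glucose + urea
= 2·139 + 5.6 + 6.8
= 278 + 5.60 + 6.80
= 290.4 mOsm/kg ≈ 290.4 mOsm/kg
Osmolar gap = measured − calculated = 338 − 290.4 = 47.6 mOsm/kg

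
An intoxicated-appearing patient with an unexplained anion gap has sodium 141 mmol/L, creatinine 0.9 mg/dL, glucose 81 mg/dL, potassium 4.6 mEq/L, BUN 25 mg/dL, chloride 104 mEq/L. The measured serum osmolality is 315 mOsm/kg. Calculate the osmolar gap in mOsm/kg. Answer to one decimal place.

19.6 mOsm/kg

Calculated osmolality = 2·Na + glucose/18 + BUN/2.8
= 2·141 + 81/18 + 25/2.8
= 282 + 4.50 + 8.93
= 295.43 mOsm/kg ≈ 295.4 mOsm/kg
Osmolar gap = measured − calculated = 315 − 295.4 = 19.6 mOsm/kg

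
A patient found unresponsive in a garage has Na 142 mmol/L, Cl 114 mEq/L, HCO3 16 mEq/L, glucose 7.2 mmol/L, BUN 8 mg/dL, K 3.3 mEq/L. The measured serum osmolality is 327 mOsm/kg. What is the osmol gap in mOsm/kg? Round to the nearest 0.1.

32.9 mOsm/kg

Calculated osmolality = 2·Na + glucose + BUN/2.8
= 2·142 + 7.2 + 8/2.8
= 284 + 7.20 + 2.86
= 294.06 mOsm/kg ≈ 294.1 mOsm/kg
Osmolar gap = measured − calculated = 327 − 294.1 = 32.9 mOsm/kg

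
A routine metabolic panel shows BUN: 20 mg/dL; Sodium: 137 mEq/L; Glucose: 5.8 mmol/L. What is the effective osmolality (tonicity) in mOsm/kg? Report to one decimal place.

Effective osmolality excludes urea (freely permeant across cell membranes):
2·Na + glucose
= 2·137 + 5.8
= 274 + 5.8
= 279.8 mOsm/kg

279.8 mOsm/kg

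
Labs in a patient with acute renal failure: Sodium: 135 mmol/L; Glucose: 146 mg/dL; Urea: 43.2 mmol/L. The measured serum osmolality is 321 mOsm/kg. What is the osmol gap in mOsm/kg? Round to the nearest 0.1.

Calculated osmolality = 2·Na + glucose/18 + urea
= 2·135 + 146/18 + 43.2
= 270 + 8.11 + 43.20
= 321.31 mOsm/kg ≈ 321.3 mOsm/kg
Osmolar gap = measured − calculated = 321 − 321.3 = -0.3 mOsm/kg

-0.3 mOsm/kg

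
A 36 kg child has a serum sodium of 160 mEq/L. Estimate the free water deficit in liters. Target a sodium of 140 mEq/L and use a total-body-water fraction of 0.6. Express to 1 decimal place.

TBW = 0.6 · 36 = 21.6 L
Free water deficit = TBW · (Na/140 − 1)
= 21.6 · (160/140 − 1)
= 21.6 · 0.1429
= 3.09 L

3.1 L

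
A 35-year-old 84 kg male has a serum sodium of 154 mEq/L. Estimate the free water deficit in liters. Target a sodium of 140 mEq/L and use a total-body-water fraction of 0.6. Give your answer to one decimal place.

TBW = 0.6 · 84 = 50.4 L
Free water deficit = TBW · (Na/140 − 1)
= 50.4 · (154/140 − 1)
= 50.4 · 0.1
= 5.04 L

5.0 L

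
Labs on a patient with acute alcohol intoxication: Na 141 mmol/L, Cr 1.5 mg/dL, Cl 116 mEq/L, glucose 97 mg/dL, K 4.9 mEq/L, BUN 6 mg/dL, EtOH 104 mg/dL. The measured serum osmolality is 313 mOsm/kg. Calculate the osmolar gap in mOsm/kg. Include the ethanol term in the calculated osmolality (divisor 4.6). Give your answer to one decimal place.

Calculated osmolality = 2·Na + glucose/18 + BUN/2.8 + ethanol/4.6
= 2·141 + 97/18 + 6/2.8 + 104/4.6
= 282 + 5.39 + 2.14 + 22.61
= 312.14 mOsm/kg ≈ 312.1 mOsm/kg
Osmolar gap = measured − calculated = 313 − 312.1 = 0.9 mOsm/kg

0.9 mOsm/kg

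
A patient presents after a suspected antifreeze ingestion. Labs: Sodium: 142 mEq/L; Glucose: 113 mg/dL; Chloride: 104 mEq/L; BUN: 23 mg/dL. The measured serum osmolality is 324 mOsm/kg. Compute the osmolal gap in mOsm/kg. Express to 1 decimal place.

Calculated osmolality = 2·Na + glucose/18 + BUN/2.8
= 2·142 + 113/18 + 23/2.8
= 284 + 6.28 + 8.21
= 298.49 mOsm/kg ≈ 298.5 mOsm/kg
Osmolar gap = measured − calculated = 324 − 298.5 = 25.5 mOsm/kg

25.5 mOsm/kg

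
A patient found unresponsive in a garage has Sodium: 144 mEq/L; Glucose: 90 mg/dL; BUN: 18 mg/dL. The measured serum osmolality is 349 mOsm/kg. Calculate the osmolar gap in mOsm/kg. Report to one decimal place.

Calculated osmolality = 2·Na + glucose/18 + BUN/2.8
= 2·144 + 90/18 + 18/2.8
= 288 + 5 + 6.43
= 299.43 mOsm/kg ≈ 299.4 mOsm/kg
Osmolar gap = measured − calculated = 349 − 299.4 = 49.6 mOsm/kg

49.6 mOsm/kg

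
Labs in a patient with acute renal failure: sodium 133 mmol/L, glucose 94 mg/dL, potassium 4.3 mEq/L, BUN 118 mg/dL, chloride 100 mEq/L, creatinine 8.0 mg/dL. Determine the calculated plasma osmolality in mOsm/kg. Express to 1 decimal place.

Calculated osmolality = 2·Na + glucose/18 + BUN/2.8
= 2·133 + 94/18 + 118/2.8
= 266 + 5.22 + 42.14
= 313.36 mOsm/kg

313.4 mOsm/kg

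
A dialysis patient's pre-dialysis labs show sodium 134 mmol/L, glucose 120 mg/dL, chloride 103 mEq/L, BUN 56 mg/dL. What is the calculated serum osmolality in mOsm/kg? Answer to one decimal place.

Calculated osmolality = 2·Na + glucose/18 + BUN/2.8
= 2·134 + 120/18 + 56/2.8
= 268 + 6.67 + 20
= 294.67 mOsm/kg

294.7 mOsm/kg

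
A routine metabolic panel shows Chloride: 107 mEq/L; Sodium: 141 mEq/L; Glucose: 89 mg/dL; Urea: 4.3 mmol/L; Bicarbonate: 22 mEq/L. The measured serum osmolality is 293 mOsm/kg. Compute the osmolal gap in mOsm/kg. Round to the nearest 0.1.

1.8 mOsm/kg

Calculated osmolality = 2·Na + glucose/18 + urea
= 2·141 + 89/18 + 4.3
= 282 + 4.94 + 4.30
= 291.24 mOsm/kg ≈ 291.2 mOsm/kg
Osmolar gap = measured − calculated = 293 − 291.2 = 1.8 mOsm/kg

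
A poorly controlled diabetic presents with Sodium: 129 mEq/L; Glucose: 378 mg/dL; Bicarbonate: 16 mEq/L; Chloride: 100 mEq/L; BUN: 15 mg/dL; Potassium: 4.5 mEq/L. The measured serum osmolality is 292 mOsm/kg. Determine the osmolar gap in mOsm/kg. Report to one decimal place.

Calculated osmolality = 2·Na + glucose/18 + BUN/2.8
= 2·129 + 378/18 + 15/2.8
= 258 + 21 + 5.36
= 284.36 mOsm/kg ≈ 284.4 mOsm/kg
Osmolar gap = measured − calculated = 292 − 284.4 = 7.6 mOsm/kg

7.6 mOsm/kg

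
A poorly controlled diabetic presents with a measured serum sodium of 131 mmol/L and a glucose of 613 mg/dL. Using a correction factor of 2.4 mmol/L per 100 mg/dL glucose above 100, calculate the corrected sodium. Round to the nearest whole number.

143 mmol/L

Corrected Na = measured Na + 2.4 · (glucose − 100)/100
= 131 + 2.4 · (613 − 100)/100
= 131 + 12.3
= 143.3 mmol/L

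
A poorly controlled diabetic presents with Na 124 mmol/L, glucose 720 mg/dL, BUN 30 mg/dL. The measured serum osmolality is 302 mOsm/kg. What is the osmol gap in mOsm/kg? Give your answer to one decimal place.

3.3 mOsm/kg

Calculated osmolality = 2·Na + glucose/18 + BUN/2.8
= 2·124 + 720/18 + 30/2.8
= 248 + 40 + 10.71
= 298.71 mOsm/kg ≈ 298.7 mOsm/kg
Osmolar gap = measured − calculated = 302 − 298.7 = 3.3 mOsm/kg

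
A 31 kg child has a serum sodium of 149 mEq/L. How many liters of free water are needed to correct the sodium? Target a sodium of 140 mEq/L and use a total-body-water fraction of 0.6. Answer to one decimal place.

TBW = 0.6 · 31 = 18.6 L
Free water deficit = TBW · (Na/140 − 1)
= 18.6 · (149/140 − 1)
= 18.6 · 0.0643
= 1.2 L

1.2 L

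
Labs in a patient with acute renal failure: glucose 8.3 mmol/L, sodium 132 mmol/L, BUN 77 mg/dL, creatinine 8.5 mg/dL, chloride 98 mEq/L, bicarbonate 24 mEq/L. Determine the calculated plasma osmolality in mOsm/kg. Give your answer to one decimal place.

299.8 mOsm/kg

Calculated osmolality = 2·Na + glucose + BUN/2.8
= 2·132 + 8.3 + 77/2.8
= 264 + 8.30 + 27.50
= 299.8 mOsm/kg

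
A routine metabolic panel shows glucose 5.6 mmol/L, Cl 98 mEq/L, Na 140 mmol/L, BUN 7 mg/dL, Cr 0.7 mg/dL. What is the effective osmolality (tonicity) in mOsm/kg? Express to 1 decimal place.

Effective osmolality excludes urea (freely permeant across cell membranes):
2·Na + glucose
= 2·140 + 5.6
= 280 + 5.6
= 285.6 mOsm/kg

285.6 mOsm/kg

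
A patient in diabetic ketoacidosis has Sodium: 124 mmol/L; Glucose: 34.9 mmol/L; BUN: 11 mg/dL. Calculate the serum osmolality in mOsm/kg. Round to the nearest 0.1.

286.8 mOsm/kg

Calculated osmolality = 2·Na + glucose + BUN/2.8
= 2·124 + 34.9 + 11/2.8
= 248 + 34.90 + 3.93
= 286.83 mOsm/kg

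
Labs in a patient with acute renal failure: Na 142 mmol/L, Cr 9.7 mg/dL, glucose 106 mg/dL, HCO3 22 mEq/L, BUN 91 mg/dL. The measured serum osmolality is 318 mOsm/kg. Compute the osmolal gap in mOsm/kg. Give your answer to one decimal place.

-4.4 mOsm/kg

Calculated osmolality = 2·Na + glucose/18 + BUN/2.8
= 2·142 + 106/18 + 91/2.8
= 284 + 5.89 + 32.50
= 322.39 mOsm/kg ≈ 322.4 mOsm/kg
Osmolar gap = measured − calculated = 318 − 322.4 = -4.4 mOsm/kg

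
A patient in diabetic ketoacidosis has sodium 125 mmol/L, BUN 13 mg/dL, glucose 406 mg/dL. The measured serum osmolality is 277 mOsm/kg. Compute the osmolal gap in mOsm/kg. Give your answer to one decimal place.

Calculated osmolality = 2·Na + glucose/18 + BUN/2.8
= 2·125 + 406/18 + 13/2.8
= 250 + 22.56 + 4.64
= 277.2 mOsm/kg ≈ 277.2 mOsm/kg
Osmolar gap = measured − calculated = 277 − 277.2 = -0.2 mOsm/kg

-0.2 mOsm/kg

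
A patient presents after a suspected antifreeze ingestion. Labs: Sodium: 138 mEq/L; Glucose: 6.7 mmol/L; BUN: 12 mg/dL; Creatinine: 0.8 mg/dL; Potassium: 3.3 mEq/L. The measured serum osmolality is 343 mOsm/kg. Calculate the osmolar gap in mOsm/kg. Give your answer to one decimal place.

Calculated osmolality = 2·Na + glucose + BUN/2.8
= 2·138 + 6.7 + 12/2.8
= 276 + 6.70 + 4.29
= 286.99 mOsm/kg ≈ 287.0 mOsm/kg
Osmolar gap = measured − calculated = 343 − 287.0 = 56.0 mOsm/kg

56.0 mOsm/kg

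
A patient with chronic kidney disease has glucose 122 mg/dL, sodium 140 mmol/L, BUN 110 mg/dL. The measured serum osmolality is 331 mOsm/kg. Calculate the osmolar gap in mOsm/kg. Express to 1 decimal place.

4.9 mOsm/kg

Calculated osmolality = 2·Na + glucose/18 + BUN/2.8
= 2·140 + 122/18 + 110/2.8
= 280 + 6.78 + 39.29
= 326.07 mOsm/kg ≈ 326.1 mOsm/kg
Osmolar gap = measured − calculated = 331 − 326.1 = 4.9 mOsm/kg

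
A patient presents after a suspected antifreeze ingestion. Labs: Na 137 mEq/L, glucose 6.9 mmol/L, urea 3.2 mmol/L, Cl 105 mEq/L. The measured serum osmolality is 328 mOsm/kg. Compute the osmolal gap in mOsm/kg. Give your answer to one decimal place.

Calculated osmolality = 2·Na + glucose + urea
= 2·137 + 6.9 + 3.2
= 274 + 6.90 + 3.20
= 284.1 mOsm/kg ≈ 284.1 mOsm/kg
Osmolar gap = measured − calculated = 328 − 284.1 = 43.9 mOsm/kg

43.9 mOsm/kg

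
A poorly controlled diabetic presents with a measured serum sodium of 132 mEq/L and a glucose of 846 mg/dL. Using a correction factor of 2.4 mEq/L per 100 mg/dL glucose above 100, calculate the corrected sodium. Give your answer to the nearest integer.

Corrected Na = measured Na + 2.4 · (glucose − 100)/100
= 132 + 2.4 · (846 − 100)/100
= 132 + 17.9
= 149.9 mEq/L

150 mEq/L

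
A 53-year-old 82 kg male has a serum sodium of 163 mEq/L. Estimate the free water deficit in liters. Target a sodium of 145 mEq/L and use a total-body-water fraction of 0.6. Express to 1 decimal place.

TBW = 0.6 · 82 = 49.2 L
Free water deficit = TBW · (Na/145 − 1)
= 49.2 · (163/145 − 1)
= 49.2 · 0.1241
= 6.11 L

6.1 L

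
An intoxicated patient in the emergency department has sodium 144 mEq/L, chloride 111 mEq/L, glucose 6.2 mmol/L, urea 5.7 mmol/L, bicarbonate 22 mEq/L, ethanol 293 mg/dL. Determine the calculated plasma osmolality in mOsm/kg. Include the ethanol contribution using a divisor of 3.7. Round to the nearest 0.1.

379.1 mOsm/kg

Calculated osmolality = 2·Na + glucose + urea + ethanol/3.7
= 2·144 + 6.2 + 5.7 + 293/3.7
= 288 + 6.20 + 5.70 + 79.19
= 379.09 mOsm/kg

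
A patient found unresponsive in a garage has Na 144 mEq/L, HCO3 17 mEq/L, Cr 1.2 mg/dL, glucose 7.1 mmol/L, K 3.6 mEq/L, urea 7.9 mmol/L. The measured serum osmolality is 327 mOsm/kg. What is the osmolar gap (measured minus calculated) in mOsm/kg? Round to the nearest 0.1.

Calculated osmolality = 2·Na + glucose + urea
= 2·144 + 7.1 + 7.9
= 288 + 7.10 + 7.90
= 303 mOsm/kg ≈ 303.0 mOsm/kg
Osmolar gap = measured − calculated = 327 − 303.0 = 24.0 mOsm/kg

24.0 mOsm/kg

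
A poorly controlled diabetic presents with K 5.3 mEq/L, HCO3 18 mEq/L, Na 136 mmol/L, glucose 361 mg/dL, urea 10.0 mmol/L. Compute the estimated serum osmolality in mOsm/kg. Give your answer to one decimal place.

302.1 mOsm/kg

Calculated osmolality = 2·Na + glucose/18 + urea
= 2·136 + 361/18 + 10
= 272 + 20.06 + 10
= 302.06 mOsm/kg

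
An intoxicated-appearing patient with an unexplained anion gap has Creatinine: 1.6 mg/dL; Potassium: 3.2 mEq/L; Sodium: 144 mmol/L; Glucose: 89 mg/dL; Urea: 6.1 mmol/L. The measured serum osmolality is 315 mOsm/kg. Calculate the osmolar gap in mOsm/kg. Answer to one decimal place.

16.0 mOsm/kg

Calculated osmolality = 2·Na + glucose/18 + urea
= 2·144 + 89/18 + 6.1
= 288 + 4.94 + 6.10
= 299.04 mOsm/kg ≈ 299.0 mOsm/kg
Osmolar gap = measured − calculated = 315 − 299.0 = 16.0 mOsm/kg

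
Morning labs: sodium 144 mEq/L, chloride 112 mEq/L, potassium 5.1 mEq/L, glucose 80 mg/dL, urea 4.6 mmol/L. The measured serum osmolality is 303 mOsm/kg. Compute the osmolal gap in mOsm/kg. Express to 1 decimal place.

6.0 mOsm/kg

Calculated osmolality = 2·Na + glucose/18 + urea
= 2·144 + 80/18 + 4.6
= 288 + 4.44 + 4.60
= 297.04 mOsm/kg ≈ 297.0 mOsm/kg
Osmolar gap = measured − calculated = 303 − 297.0 = 6.0 mOsm/kg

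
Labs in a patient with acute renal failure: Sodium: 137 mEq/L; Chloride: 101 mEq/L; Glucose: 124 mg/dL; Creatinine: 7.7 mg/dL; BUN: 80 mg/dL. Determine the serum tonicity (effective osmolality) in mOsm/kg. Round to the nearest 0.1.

Effective osmolality excludes urea (freely permeant across cell membranes):
2·Na + glucose/18
= 2·137 + 124/18
= 274 + 6.89
= 280.89 mOsm/kg

280.9 mOsm/kg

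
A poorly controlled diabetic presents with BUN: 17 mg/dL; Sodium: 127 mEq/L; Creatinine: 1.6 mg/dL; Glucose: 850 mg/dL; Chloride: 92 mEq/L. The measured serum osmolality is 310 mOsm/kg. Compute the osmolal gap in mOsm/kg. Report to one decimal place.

Calculated osmolality = 2·Na + glucose/18 + BUN/2.8
= 2·127 + 850/18 + 17/2.8
= 254 + 47.22 + 6.07
= 307.29 mOsm/kg ≈ 307.3 mOsm/kg
Osmolar gap = measured − calculated = 310 − 307.3 = 2.7 mOsm/kg

2.7 mOsm/kg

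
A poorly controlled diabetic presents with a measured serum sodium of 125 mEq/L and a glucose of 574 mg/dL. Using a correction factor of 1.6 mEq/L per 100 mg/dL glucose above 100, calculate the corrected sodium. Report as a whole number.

Corrected Na = measured Na + 1.6 · (glucose − 100)/100
= 125 + 1.6 · (574 − 100)/100
= 125 + 7.6
= 132.6 mEq/L

133 mEq/L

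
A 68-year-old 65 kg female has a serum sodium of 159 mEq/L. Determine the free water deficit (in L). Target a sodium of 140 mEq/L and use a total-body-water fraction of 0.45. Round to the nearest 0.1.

4.0 L

TBW = 0.45 · 65 = 29.25 L
Free water deficit = TBW · (Na/140 − 1)
= 29.25 · (159/140 − 1)
= 29.25 · 0.1357
= 3.97 L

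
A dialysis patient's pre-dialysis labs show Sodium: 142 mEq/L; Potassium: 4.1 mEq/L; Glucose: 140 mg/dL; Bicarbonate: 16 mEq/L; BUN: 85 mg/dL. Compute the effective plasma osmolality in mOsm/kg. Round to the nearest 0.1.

Effective osmolality excludes urea (freely permeant across cell membranes):
2·Na + glucose/18
= 2·142 + 140/18
= 284 + 7.78
= 291.78 mOsm/kg

291.8 mOsm/kg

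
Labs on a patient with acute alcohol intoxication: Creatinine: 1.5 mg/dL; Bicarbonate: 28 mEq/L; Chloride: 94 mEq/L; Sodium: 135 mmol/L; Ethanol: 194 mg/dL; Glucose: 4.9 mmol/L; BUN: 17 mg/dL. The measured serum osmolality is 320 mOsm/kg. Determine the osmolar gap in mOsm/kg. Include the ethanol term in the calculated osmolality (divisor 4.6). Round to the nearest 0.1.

Calculated osmolality = 2·Na + glucose + BUN/2.8 + ethanol/4.6
= 2·135 + 4.9 + 17/2.8 + 194/4.6
= 270 + 4.90 + 6.07 + 42.17
= 323.14 mOsm/kg ≈ 323.1 mOsm/kg
Osmolar gap = measured − calculated = 320 − 323.1 = -3.1 mOsm/kg

-3.1 mOsm/kg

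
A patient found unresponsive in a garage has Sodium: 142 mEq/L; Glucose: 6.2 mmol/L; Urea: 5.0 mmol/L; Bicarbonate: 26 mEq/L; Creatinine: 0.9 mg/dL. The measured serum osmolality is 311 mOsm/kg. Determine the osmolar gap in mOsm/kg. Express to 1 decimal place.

Calculated osmolality = 2·Na + glucose + urea
= 2·142 + 6.2 + 5
= 284 + 6.20 + 5
= 295.2 mOsm/kg ≈ 295.2 mOsm/kg
Osmolar gap = measured − calculated = 311 − 295.2 = 15.8 mOsm/kg

15.8 mOsm/kg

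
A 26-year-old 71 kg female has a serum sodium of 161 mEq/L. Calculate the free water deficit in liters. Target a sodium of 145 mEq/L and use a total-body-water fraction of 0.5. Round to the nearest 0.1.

3.9 L

TBW = 0.5 · 71 = 35.5 L
Free water deficit = TBW · (Na/145 − 1)
= 35.5 · (161/145 − 1)
= 35.5 · 0.1103
= 3.92 L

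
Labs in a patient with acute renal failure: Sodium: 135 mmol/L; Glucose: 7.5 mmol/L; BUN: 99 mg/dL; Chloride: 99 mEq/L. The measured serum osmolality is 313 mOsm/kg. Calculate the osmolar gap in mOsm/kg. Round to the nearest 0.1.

Calculated osmolality = 2·Na + glucose + BUN/2.8
= 2·135 + 7.5 + 99/2.8
= 270 + 7.50 + 35.36
= 312.86 mOsm/kg ≈ 312.9 mOsm/kg
Osmolar gap = measured − calculated = 313 − 312.9 = 0.1 mOsm/kg

0.1 mOsm/kg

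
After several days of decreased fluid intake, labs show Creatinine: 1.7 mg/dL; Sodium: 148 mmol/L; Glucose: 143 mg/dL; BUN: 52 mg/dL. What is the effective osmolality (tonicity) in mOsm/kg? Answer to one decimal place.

Effective osmolality excludes urea (freely permeant across cell membranes):
2·Na + glucose/18
= 2·148 + 143/18
= 296 + 7.94
= 303.94 mOsm/kg

303.9 mOsm/kg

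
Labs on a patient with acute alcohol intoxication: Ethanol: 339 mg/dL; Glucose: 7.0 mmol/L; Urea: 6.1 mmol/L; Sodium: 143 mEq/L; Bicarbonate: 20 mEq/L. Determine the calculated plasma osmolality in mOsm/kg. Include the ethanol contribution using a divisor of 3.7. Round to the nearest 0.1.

390.7 mOsm/kg

Calculated osmolality = 2·Na + glucose + urea + ethanol/3.7
= 2·143 + 7 + 6.1 + 339/3.7
= 286 + 7 + 6.10 + 91.62
= 390.72 mOsm/kg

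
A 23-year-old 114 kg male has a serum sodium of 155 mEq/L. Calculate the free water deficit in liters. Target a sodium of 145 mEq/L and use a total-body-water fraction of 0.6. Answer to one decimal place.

4.7 L

TBW = 0.6 · 114 = 68.4 L
Free water deficit = TBW · (Na/145 − 1)
= 68.4 · (155/145 − 1)
= 68.4 · 0.069
= 4.72 L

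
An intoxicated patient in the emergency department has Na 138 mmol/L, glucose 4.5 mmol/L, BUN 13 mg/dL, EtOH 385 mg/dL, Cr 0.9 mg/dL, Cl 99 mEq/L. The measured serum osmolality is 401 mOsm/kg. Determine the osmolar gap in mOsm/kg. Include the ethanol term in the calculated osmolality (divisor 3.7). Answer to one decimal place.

11.8 mOsm/kg

Calculated osmolality = 2·Na + glucose + BUN/2.8 + ethanol/3.7
= 2·138 + 4.5 + 13/2.8 + 385/3.7
= 276 + 4.50 + 4.64 + 104.05
= 389.19 mOsm/kg ≈ 389.2 mOsm/kg
Osmolar gap = measured − calculated = 401 − 389.2 = 11.8 mOsm/kg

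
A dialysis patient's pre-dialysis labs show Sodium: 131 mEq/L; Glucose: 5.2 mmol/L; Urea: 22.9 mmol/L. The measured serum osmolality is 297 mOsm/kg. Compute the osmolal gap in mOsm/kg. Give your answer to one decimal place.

6.9 mOsm/kg

Calculated osmolality = 2·Na + glucose + urea
= 2·131 + 5.2 + 22.9
= 262 + 5.20 + 22.90
= 290.1 mOsm/kg ≈ 290.1 mOsm/kg
Osmolar gap = measured − calculated = 297 − 290.1 = 6.9 mOsm/kg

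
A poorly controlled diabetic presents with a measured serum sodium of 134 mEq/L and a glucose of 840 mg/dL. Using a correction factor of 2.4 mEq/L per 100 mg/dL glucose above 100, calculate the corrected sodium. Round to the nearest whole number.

Corrected Na = measured Na + 2.4 · (glucose − 100)/100
= 134 + 2.4 · (840 − 100)/100
= 134 + 17.8
= 151.8 mEq/L

152 mEq/L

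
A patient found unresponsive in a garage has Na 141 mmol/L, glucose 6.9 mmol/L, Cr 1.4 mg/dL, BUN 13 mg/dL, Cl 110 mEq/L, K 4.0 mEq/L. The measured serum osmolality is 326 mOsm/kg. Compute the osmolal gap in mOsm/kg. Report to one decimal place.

Calculated osmolality = 2·Na + glucose + BUN/2.8
= 2·141 + 6.9 + 13/2.8
= 282 + 6.90 + 4.64
= 293.54 mOsm/kg ≈ 293.5 mOsm/kg
Osmolar gap = measured − calculated = 326 − 293.5 = 32.5 mOsm/kg

32.5 mOsm/kg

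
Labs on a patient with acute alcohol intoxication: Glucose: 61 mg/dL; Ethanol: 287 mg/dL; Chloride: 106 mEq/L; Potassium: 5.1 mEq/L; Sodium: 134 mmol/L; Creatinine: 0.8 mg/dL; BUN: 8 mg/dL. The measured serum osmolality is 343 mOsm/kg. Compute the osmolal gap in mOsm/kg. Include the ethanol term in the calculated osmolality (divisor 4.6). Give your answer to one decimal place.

6.4 mOsm/kg

Calculated osmolality = 2·Na + glucose/18 + BUN/2.8 + ethanol/4.6
= 2·134 + 61/18 + 8/2.8 + 287/4.6
= 268 + 3.39 + 2.86 + 62.39
= 336.64 mOsm/kg ≈ 336.6 mOsm/kg
Osmolar gap = measured − calculated = 343 − 336.6 = 6.4 mOsm/kg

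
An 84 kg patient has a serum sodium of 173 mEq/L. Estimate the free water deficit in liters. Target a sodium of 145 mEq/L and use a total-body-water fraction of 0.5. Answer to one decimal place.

8.1 L

TBW = 0.5 · 84 = 42 L
Free water deficit = TBW · (Na/145 − 1)
= 42 · (173/145 − 1)
= 42 · 0.1931
= 8.11 L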